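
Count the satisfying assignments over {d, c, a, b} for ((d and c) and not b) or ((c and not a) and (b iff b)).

5

Initial set: {(((d and c) and not b) or ((c and not a) and (b iff b)))}.
(((d and c) and not b) or ((c and not a) and (b iff b))): β-rule — branch into ((d and c) and not b)  //  ((c and not a) and (b iff b)).
  branch 1 (add ((d and c) and not b)):
    ((d and c) and not b): α-rule — add (d and c), not b.
    (d and c): α-rule — add d, c.
    ○ open, literals {b=F, c=T, d=T}.
  branch 2 (add ((c and not a) and (b iff b))):
    ((c and not a) and (b iff b)): α-rule — add (c and not a), (b iff b).
    (c and not a): α-rule — add c, not a.
    (b iff b): β-rule — branch into b, b  //  not b, not b.
      branch 2.1 (add b, b):
        ○ open, literals {a=F, b=T, c=T}.
      branch 2.2 (add not b, not b):
        ○ open, literals {a=F, b=F, c=T}.
0 branches closed, 3 open.
Each open branch fixes some atoms; the unmentioned ones are free. Counting distinct full assignments: branch {b=F, c=T, d=T} (a) contributes 2 new; branch {a=F, b=T, c=T} (d) contributes 2 new; branch {a=F, b=F, c=T} (d) contributes 1 new. Total: 5.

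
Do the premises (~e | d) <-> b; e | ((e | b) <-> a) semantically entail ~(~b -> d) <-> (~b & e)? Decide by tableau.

Yes

Initial set: {((~e | d) <-> b); (e | ((e | b) <-> a)); ~(~(~b -> d) <-> (~b & e))}.
((~e | d) <-> b): β-rule — branch into (~e | d), b  //  ~(~e | d), ~b.
  branch 1 (add (~e | d), b):
    (e | ((e | b) <-> a)): β-rule — branch into e  //  ((e | b) <-> a).
      branch 1.1 (add e):
        ~(~(~b -> d) <-> (~b & e)): β-rule — branch into ~(~b -> d), ~(~b & e)  //  ~~(~b -> d), (~b & e).
          branch 1.1.1 (add ~(~b -> d), ~(~b & e)):
            ~(~b -> d): α-rule — add ~b, ~d.
            × closes — contains both b and ~b.
          branch 1.1.2 (add ~~(~b -> d), (~b & e)):
            (~b & e): α-rule — add ~b, e.
            × closes — contains both b and ~b.
      branch 1.2 (add ((e | b) <-> a)):
        ~(~(~b -> d) <-> (~b & e)): β-rule — branch into ~(~b -> d), ~(~b & e)  //  ~~(~b -> d), (~b & e).
          branch 1.2.1 (add ~(~b -> d), ~(~b & e)):
            ~(~b -> d): α-rule — add ~b, ~d.
            × closes — contains both b and ~b.
          branch 1.2.2 (add ~~(~b -> d), (~b & e)):
            (~b & e): α-rule — add ~b, e.
            × closes — contains both b and ~b.
  branch 2 (add ~(~e | d), ~b):
    ~(~e | d): α-rule — add ~~e, ~d.
    (e | ((e | b) <-> a)): β-rule — branch into e  //  ((e | b) <-> a).
      branch 2.1 (add e):
        ~(~(~b -> d) <-> (~b & e)): β-rule — branch into ~(~b -> d), ~(~b & e)  //  ~~(~b -> d), (~b & e).
          branch 2.1.1 (add ~(~b -> d), ~(~b & e)):
            ~(~b -> d): α-rule — add ~b, ~d.
            ~(~b & e): β-rule — branch into ~~b  //  ~e.
              branch 2.1.1.1 (add ~~b):
                × closes — contains both b and ~b.
              branch 2.1.1.2 (add ~e):
                × closes — contains both e and ~e.
          branch 2.1.2 (add ~~(~b -> d), (~b & e)):
            (~b & e): α-rule — add ~b, e.
            ~~(~b -> d): β-rule — branch into ~~b  //  d.
              branch 2.1.2.1 (add ~~b):
                × closes — contains both b and ~b.
              branch 2.1.2.2 (add d):
                × closes — contains both d and ~d.
      branch 2.2 (add ((e | b) <-> a)):
        ~(~(~b -> d) <-> (~b & e)): β-rule — branch into ~(~b -> d), ~(~b & e)  //  ~~(~b -> d), (~b & e).
          branch 2.2.1 (add ~(~b -> d), ~(~b & e)):
            ~(~b -> d): α-rule — add ~b, ~d.
            ((e | b) <-> a): β-rule — branch into (e | b), a  //  ~(e | b), ~a.
              branch 2.2.1.1 (add (e | b), a):
                ~(~b & e): β-rule — branch into ~~b  //  ~e.
                  branch 2.2.1.1.1 (add ~~b):
                    × closes — contains both b and ~b.
                  branch 2.2.1.1.2 (add ~e):
                    × closes — contains both e and ~e.
              branch 2.2.1.2 (add ~(e | b), ~a):
                ~(e | b): α-rule — add ~e, ~b.
                × closes — contains both e and ~e.
          branch 2.2.2 (add ~~(~b -> d), (~b & e)):
            (~b & e): α-rule — add ~b, e.
            ((e | b) <-> a): β-rule — branch into (e | b), a  //  ~(e | b), ~a.
              branch 2.2.2.1 (add (e | b), a):
                ~~(~b -> d): β-rule — branch into ~~b  //  d.
                  branch 2.2.2.1.1 (add ~~b):
                    × closes — contains both b and ~b.
                  branch 2.2.2.1.2 (add d):
                    × closes — contains both d and ~d.
              branch 2.2.2.2 (add ~(e | b), ~a):
                ~(e | b): α-rule — add ~e, ~b.
                × closes — contains both e and ~e.
All 14 branches close.
Every branch closed, so the premises entail the conclusion.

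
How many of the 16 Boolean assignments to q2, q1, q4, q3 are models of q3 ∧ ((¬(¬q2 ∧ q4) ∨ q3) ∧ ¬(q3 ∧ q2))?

4

Initial set: {T (q3 ∧ ((¬(¬q2 ∧ q4) ∨ q3) ∧ ¬(q3 ∧ q2)))}.
T (q3 ∧ ((¬(¬q2 ∧ q4) ∨ q3) ∧ ¬(q3 ∧ q2))): α-rule — add T q3, T ((¬(¬q2 ∧ q4) ∨ q3) ∧ ¬(q3 ∧ q2)).
T ((¬(¬q2 ∧ q4) ∨ q3) ∧ ¬(q3 ∧ q2)): α-rule — add T (¬(¬q2 ∧ q4) ∨ q3), T ¬(q3 ∧ q2).
T (¬(¬q2 ∧ q4) ∨ q3): β-rule — branch into T ¬(¬q2 ∧ q4)  //  T q3.
  branch 1 (add T ¬(¬q2 ∧ q4)):
    T ¬(q3 ∧ q2): β-rule — branch into F q3  //  F q2.
      branch 1.1 (add F q3):
        × closes — contains both q3 and ¬q3.
      branch 1.2 (add F q2):
        T ¬(¬q2 ∧ q4): β-rule — branch into F ¬q2  //  F q4.
          branch 1.2.1 (add F ¬q2):
            × closes — contains both q2 and ¬q2.
          branch 1.2.2 (add F q4):
            ○ open, literals {q2=false, q3=true, q4=false}.
  branch 2 (add T q3):
    T ¬(q3 ∧ q2): β-rule — branch into F q3  //  F q2.
      branch 2.1 (add F q3):
        × closes — contains both q3 and ¬q3.
      branch 2.2 (add F q2):
        ○ open, literals {q2=false, q3=true}.
3 branches closed, 2 open.
Each open branch fixes some atoms; the unmentioned ones are free. Counting distinct full assignments: branch {q2=false, q3=true, q4=false} (q1) contributes 2 new; branch {q2=false, q3=true} (q1, q4) contributes 2 new. Total: 4.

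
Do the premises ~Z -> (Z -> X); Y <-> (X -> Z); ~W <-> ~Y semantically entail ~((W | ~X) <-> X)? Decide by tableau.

No

Initial set: {(~Z -> (Z -> X)); (Y <-> (X -> Z)); (~W <-> ~Y); ~~((W | ~X) <-> X)}.
(~Z -> (Z -> X)): β-rule — branch into ~~Z  //  (Z -> X).
  branch 1 (add ~~Z):
    (Y <-> (X -> Z)): β-rule — branch into Y, (X -> Z)  //  ~Y, ~(X -> Z).
      branch 1.1 (add Y, (X -> Z)):
        (~W <-> ~Y): β-rule — branch into ~W, ~Y  //  ~~W, ~~Y.
          branch 1.1.1 (add ~W, ~Y):
            × closes — contains both Y and ~Y.
          branch 1.1.2 (add ~~W, ~~Y):
            ~~((W | ~X) <-> X): β-rule — branch into (W | ~X), X  //  ~(W | ~X), ~X.
              branch 1.1.2.1 (add (W | ~X), X):
                (X -> Z): β-rule — branch into ~X  //  Z.
                  branch 1.1.2.1.1 (add ~X):
                    × closes — contains both X and ~X.
                  branch 1.1.2.1.2 (add Z):
                    (W | ~X): β-rule — branch into W  //  ~X.
                      branch 1.1.2.1.2.1 (add W):
                        ○ open, literals {W=1, X=1, Y=1, Z=1}.
                      branch 1.1.2.1.2.2 (add ~X):
                        × closes — contains both X and ~X.
              branch 1.1.2.2 (add ~(W | ~X), ~X):
                ~(W | ~X): α-rule — add ~W, ~~X.
                × closes — contains both W and ~W.
      branch 1.2 (add ~Y, ~(X -> Z)):
        ~(X -> Z): α-rule — add X, ~Z.
        × closes — contains both Z and ~Z.
  branch 2 (add (Z -> X)):
    (Y <-> (X -> Z)): β-rule — branch into Y, (X -> Z)  //  ~Y, ~(X -> Z).
      branch 2.1 (add Y, (X -> Z)):
        (~W <-> ~Y): β-rule — branch into ~W, ~Y  //  ~~W, ~~Y.
          branch 2.1.1 (add ~W, ~Y):
            × closes — contains both Y and ~Y.
          branch 2.1.2 (add ~~W, ~~Y):
            ~~((W | ~X) <-> X): β-rule — branch into (W | ~X), X  //  ~(W | ~X), ~X.
              branch 2.1.2.1 (add (W | ~X), X):
                (Z -> X): β-rule — branch into ~Z  //  X.
                  branch 2.1.2.1.1 (add ~Z):
                    (X -> Z): β-rule — branch into ~X  //  Z.
                      branch 2.1.2.1.1.1 (add ~X):
                        × closes — contains both X and ~X.
                      branch 2.1.2.1.1.2 (add Z):
                        × closes — contains both Z and ~Z.
                  branch 2.1.2.1.2 (add X):
                    (X -> Z): β-rule — branch into ~X  //  Z.
                      branch 2.1.2.1.2.1 (add ~X):
                        × closes — contains both X and ~X.
                      branch 2.1.2.1.2.2 (add Z):
                        (W | ~X): β-rule — branch into W  //  ~X.
                          branch 2.1.2.1.2.2.1 (add W):
                            ○ open, literals {W=1, X=1, Y=1, Z=1}.
                          branch 2.1.2.1.2.2.2 (add ~X):
                            × closes — contains both X and ~X.
              branch 2.1.2.2 (add ~(W | ~X), ~X):
                ~(W | ~X): α-rule — add ~W, ~~X.
                × closes — contains both W and ~W.
      branch 2.2 (add ~Y, ~(X -> Z)):
        ~(X -> Z): α-rule — add X, ~Z.
        (~W <-> ~Y): β-rule — branch into ~W, ~Y  //  ~~W, ~~Y.
          branch 2.2.1 (add ~W, ~Y):
            ~~((W | ~X) <-> X): β-rule — branch into (W | ~X), X  //  ~(W | ~X), ~X.
              branch 2.2.1.1 (add (W | ~X), X):
                (Z -> X): β-rule — branch into ~Z  //  X.
                  branch 2.2.1.1.1 (add ~Z):
                    (W | ~X): β-rule — branch into W  //  ~X.
                      branch 2.2.1.1.1.1 (add W):
                        × closes — contains both W and ~W.
                      branch 2.2.1.1.1.2 (add ~X):
                        × closes — contains both X and ~X.
                  branch 2.2.1.1.2 (add X):
                    (W | ~X): β-rule — branch into W  //  ~X.
                      branch 2.2.1.1.2.1 (add W):
                        × closes — contains both W and ~W.
                      branch 2.2.1.1.2.2 (add ~X):
                        × closes — contains both X and ~X.
              branch 2.2.1.2 (add ~(W | ~X), ~X):
                × closes — contains both X and ~X.
          branch 2.2.2 (add ~~W, ~~Y):
            × closes — contains both Y and ~Y.
17 branches closed, 2 open.
An open branch gives a countermodel: W=1, X=1, Y=1, Z=1 (unmentioned atoms arbitrary); the premises hold there but the conclusion fails.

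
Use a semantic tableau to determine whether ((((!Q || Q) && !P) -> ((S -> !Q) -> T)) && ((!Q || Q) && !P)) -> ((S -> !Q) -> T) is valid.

Valid

Assume the negation and expand:
Initial set: {F (((((!Q || Q) && !P) -> ((S -> !Q) -> T)) && ((!Q || Q) && !P)) -> ((S -> !Q) -> T))}.
F (((((!Q || Q) && !P) -> ((S -> !Q) -> T)) && ((!Q || Q) && !P)) -> ((S -> !Q) -> T)): α-rule — add T ((((!Q || Q) && !P) -> ((S -> !Q) -> T)) && ((!Q || Q) && !P)), F ((S -> !Q) -> T).
T ((((!Q || Q) && !P) -> ((S -> !Q) -> T)) && ((!Q || Q) && !P)): α-rule — add T (((!Q || Q) && !P) -> ((S -> !Q) -> T)), T ((!Q || Q) && !P).
F ((S -> !Q) -> T): α-rule — add T (S -> !Q), F T.
T ((!Q || Q) && !P): α-rule — add T (!Q || Q), T !P.
T (((!Q || Q) && !P) -> ((S -> !Q) -> T)): β-rule — branch into F ((!Q || Q) && !P)  //  T ((S -> !Q) -> T).
  branch 1 (add F ((!Q || Q) && !P)):
    T (S -> !Q): β-rule — branch into F S  //  T !Q.
      branch 1.1 (add F S):
        T (!Q || Q): β-rule — branch into T !Q  //  T Q.
          branch 1.1.1 (add T !Q):
            F ((!Q || Q) && !P): β-rule — branch into F (!Q || Q)  //  F !P.
              branch 1.1.1.1 (add F (!Q || Q)):
                F (!Q || Q): α-rule — add F !Q, F Q.
                × closes — contains both Q and !Q.
              branch 1.1.1.2 (add F !P):
                × closes — contains both P and !P.
          branch 1.1.2 (add T Q):
            F ((!Q || Q) && !P): β-rule — branch into F (!Q || Q)  //  F !P.
              branch 1.1.2.1 (add F (!Q || Q)):
                F (!Q || Q): α-rule — add F !Q, F Q.
                × closes — contains both Q and !Q.
              branch 1.1.2.2 (add F !P):
                × closes — contains both P and !P.
      branch 1.2 (add T !Q):
        T (!Q || Q): β-rule — branch into T !Q  //  T Q.
          branch 1.2.1 (add T !Q):
            F ((!Q || Q) && !P): β-rule — branch into F (!Q || Q)  //  F !P.
              branch 1.2.1.1 (add F (!Q || Q)):
                F (!Q || Q): α-rule — add F !Q, F Q.
                × closes — contains both Q and !Q.
              branch 1.2.1.2 (add F !P):
                × closes — contains both P and !P.
          branch 1.2.2 (add T Q):
            × closes — contains both Q and !Q.
  branch 2 (add T ((S -> !Q) -> T)):
    T (S -> !Q): β-rule — branch into F S  //  T !Q.
      branch 2.1 (add F S):
        T (!Q || Q): β-rule — branch into T !Q  //  T Q.
          branch 2.1.1 (add T !Q):
            T ((S -> !Q) -> T): β-rule — branch into F (S -> !Q)  //  T T.
              branch 2.1.1.1 (add F (S -> !Q)):
                F (S -> !Q): α-rule — add T S, F !Q.
                × closes — contains both S and !S.
              branch 2.1.1.2 (add T T):
                × closes — contains both T and !T.
          branch 2.1.2 (add T Q):
            T ((S -> !Q) -> T): β-rule — branch into F (S -> !Q)  //  T T.
              branch 2.1.2.1 (add F (S -> !Q)):
                F (S -> !Q): α-rule — add T S, F !Q.
                × closes — contains both S and !S.
              branch 2.1.2.2 (add T T):
                × closes — contains both T and !T.
      branch 2.2 (add T !Q):
        T (!Q || Q): β-rule — branch into T !Q  //  T Q.
          branch 2.2.1 (add T !Q):
            T ((S -> !Q) -> T): β-rule — branch into F (S -> !Q)  //  T T.
              branch 2.2.1.1 (add F (S -> !Q)):
                F (S -> !Q): α-rule — add T S, F !Q.
                × closes — contains both Q and !Q.
              branch 2.2.1.2 (add T T):
                × closes — contains both T and !T.
          branch 2.2.2 (add T Q):
            × closes — contains both Q and !Q.
All 14 branches close.
Every branch closed, so the negation is unsatisfiable and the formula is valid.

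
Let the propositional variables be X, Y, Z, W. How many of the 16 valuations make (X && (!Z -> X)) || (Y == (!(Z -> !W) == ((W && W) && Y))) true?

Initial set: {((X && (!Z -> X)) || (Y == (!(Z -> !W) == ((W && W) && Y))))}.
((X && (!Z -> X)) || (Y == (!(Z -> !W) == ((W && W) && Y)))): β-rule — branch into (X && (!Z -> X))  //  (Y == (!(Z -> !W) == ((W && W) && Y))).
  branch 1 (add (X && (!Z -> X))):
    (X && (!Z -> X)): α-rule — add X, (!Z -> X).
    (!Z -> X): β-rule — branch into !!Z  //  X.
      branch 1.1 (add !!Z):
        ○ open, literals {X=1, Z=1}.
      branch 1.2 (add X):
        ○ open, literals {X=1}.
  branch 2 (add (Y == (!(Z -> !W) == ((W && W) && Y)))):
    (Y == (!(Z -> !W) == ((W && W) && Y))): β-rule — branch into Y, (!(Z -> !W) == ((W && W) && Y))  //  !Y, !(!(Z -> !W) == ((W && W) && Y)).
      branch 2.1 (add Y, (!(Z -> !W) == ((W && W) && Y))):
        (!(Z -> !W) == ((W && W) && Y)): β-rule — branch into !(Z -> !W), ((W && W) && Y)  //  !!(Z -> !W), !((W && W) && Y).
          branch 2.1.1 (add !(Z -> !W), ((W && W) && Y)):
            !(Z -> !W): α-rule — add Z, !!W.
            ((W && W) && Y): α-rule — add (W && W), Y.
            (W && W): α-rule — add W, W.
            ○ open, literals {W=1, Y=1, Z=1}.
          branch 2.1.2 (add !!(Z -> !W), !((W && W) && Y)):
            !!(Z -> !W): β-rule — branch into !Z  //  !W.
              branch 2.1.2.1 (add !Z):
                !((W && W) && Y): β-rule — branch into !(W && W)  //  !Y.
                  branch 2.1.2.1.1 (add !(W && W)):
                    !(W && W): β-rule — branch into !W  //  !W.
                      branch 2.1.2.1.1.1 (add !W):
                        ○ open, literals {W=0, Y=1, Z=0}.
                      branch 2.1.2.1.1.2 (add !W):
                        ○ open, literals {W=0, Y=1, Z=0}.
                  branch 2.1.2.1.2 (add !Y):
                    × closes — contains both Y and !Y.
              branch 2.1.2.2 (add !W):
                !((W && W) && Y): β-rule — branch into !(W && W)  //  !Y.
                  branch 2.1.2.2.1 (add !(W && W)):
                    !(W && W): β-rule — branch into !W  //  !W.
                      branch 2.1.2.2.1.1 (add !W):
                        ○ open, literals {W=0, Y=1}.
                      branch 2.1.2.2.1.2 (add !W):
                        ○ open, literals {W=0, Y=1}.
                  branch 2.1.2.2.2 (add !Y):
                    × closes — contains both Y and !Y.
      branch 2.2 (add !Y, !(!(Z -> !W) == ((W && W) && Y))):
        !(!(Z -> !W) == ((W && W) && Y)): β-rule — branch into !(Z -> !W), !((W && W) && Y)  //  !!(Z -> !W), ((W && W) && Y).
          branch 2.2.1 (add !(Z -> !W), !((W && W) && Y)):
            !(Z -> !W): α-rule — add Z, !!W.
            !((W && W) && Y): β-rule — branch into !(W && W)  //  !Y.
              branch 2.2.1.1 (add !(W && W)):
                !(W && W): β-rule — branch into !W  //  !W.
                  branch 2.2.1.1.1 (add !W):
                    × closes — contains both W and !W.
                  branch 2.2.1.1.2 (add !W):
                    × closes — contains both W and !W.
              branch 2.2.1.2 (add !Y):
                ○ open, literals {W=1, Y=0, Z=1}.
          branch 2.2.2 (add !!(Z -> !W), ((W && W) && Y)):
            ((W && W) && Y): α-rule — add (W && W), Y.
            × closes — contains both Y and !Y.
5 branches closed, 8 open.
Each open branch fixes some atoms; the unmentioned ones are free. Counting distinct full assignments: branch {X=1, Z=1} (Y, W) contributes 4 new; branch {X=1} (Y, Z, W) contributes 4 new; branch {W=1, Y=1, Z=1} (X) contributes 1 new; branch {W=0, Y=1, Z=0} (X) contributes 1 new; branch {W=0, Y=1, Z=0} (X) contributes 0 new; branch {W=0, Y=1} (X, Z) contributes 1 new; branch {W=0, Y=1} (X, Z) contributes 0 new; branch {W=1, Y=0, Z=1} (X) contributes 1 new. Total: 12.

12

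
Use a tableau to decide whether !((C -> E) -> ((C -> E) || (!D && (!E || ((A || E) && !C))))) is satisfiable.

Initial set: {T !((C -> E) -> ((C -> E) || (!D && (!E || ((A || E) && !C)))))}.
T !((C -> E) -> ((C -> E) || (!D && (!E || ((A || E) && !C))))): α-rule — add T (C -> E), F ((C -> E) || (!D && (!E || ((A || E) && !C)))).
F ((C -> E) || (!D && (!E || ((A || E) && !C)))): α-rule — add F (C -> E), F (!D && (!E || ((A || E) && !C))).
F (C -> E): α-rule — add T C, F E.
T (C -> E): β-rule — branch into F C  //  T E.
  branch 1 (add F C):
    × closes — contains both C and !C.
  branch 2 (add T E):
    × closes — contains both E and !E.
All 2 branches close.
Every branch closed; the formula is unsatisfiable.

Unsatisfiable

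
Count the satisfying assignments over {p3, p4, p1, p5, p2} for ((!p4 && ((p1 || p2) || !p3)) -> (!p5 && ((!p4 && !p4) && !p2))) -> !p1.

Initial set: {(((!p4 && ((p1 || p2) || !p3)) -> (!p5 && ((!p4 && !p4) && !p2))) -> !p1)}.
(((!p4 && ((p1 || p2) || !p3)) -> (!p5 && ((!p4 && !p4) && !p2))) -> !p1): β-rule — branch into !((!p4 && ((p1 || p2) || !p3)) -> (!p5 && ((!p4 && !p4) && !p2)))  //  !p1.
  branch 1 (add !((!p4 && ((p1 || p2) || !p3)) -> (!p5 && ((!p4 && !p4) && !p2)))):
    !((!p4 && ((p1 || p2) || !p3)) -> (!p5 && ((!p4 && !p4) && !p2))): α-rule — add (!p4 && ((p1 || p2) || !p3)), !(!p5 && ((!p4 && !p4) && !p2)).
    (!p4 && ((p1 || p2) || !p3)): α-rule — add !p4, ((p1 || p2) || !p3).
    !(!p5 && ((!p4 && !p4) && !p2)): β-rule — branch into !!p5  //  !((!p4 && !p4) && !p2).
      branch 1.1 (add !!p5):
        ((p1 || p2) || !p3): β-rule — branch into (p1 || p2)  //  !p3.
          branch 1.1.1 (add (p1 || p2)):
            (p1 || p2): β-rule — branch into p1  //  p2.
              branch 1.1.1.1 (add p1):
                ○ open, literals {p1=true, p4=false, p5=true}.
              branch 1.1.1.2 (add p2):
                ○ open, literals {p2=true, p4=false, p5=true}.
          branch 1.1.2 (add !p3):
            ○ open, literals {p3=false, p4=false, p5=true}.
      branch 1.2 (add !((!p4 && !p4) && !p2)):
        ((p1 || p2) || !p3): β-rule — branch into (p1 || p2)  //  !p3.
          branch 1.2.1 (add (p1 || p2)):
            !((!p4 && !p4) && !p2): β-rule — branch into !(!p4 && !p4)  //  !!p2.
              branch 1.2.1.1 (add !(!p4 && !p4)):
                (p1 || p2): β-rule — branch into p1  //  p2.
                  branch 1.2.1.1.1 (add p1):
                    !(!p4 && !p4): β-rule — branch into !!p4  //  !!p4.
                      branch 1.2.1.1.1.1 (add !!p4):
                        × closes — contains both p4 and !p4.
                      branch 1.2.1.1.1.2 (add !!p4):
                        × closes — contains both p4 and !p4.
                  branch 1.2.1.1.2 (add p2):
                    !(!p4 && !p4): β-rule — branch into !!p4  //  !!p4.
                      branch 1.2.1.1.2.1 (add !!p4):
                        × closes — contains both p4 and !p4.
                      branch 1.2.1.1.2.2 (add !!p4):
                        × closes — contains both p4 and !p4.
              branch 1.2.1.2 (add !!p2):
                (p1 || p2): β-rule — branch into p1  //  p2.
                  branch 1.2.1.2.1 (add p1):
                    ○ open, literals {p1=true, p2=true, p4=false}.
                  branch 1.2.1.2.2 (add p2):
                    ○ open, literals {p2=true, p4=false}.
          branch 1.2.2 (add !p3):
            !((!p4 && !p4) && !p2): β-rule — branch into !(!p4 && !p4)  //  !!p2.
              branch 1.2.2.1 (add !(!p4 && !p4)):
                !(!p4 && !p4): β-rule — branch into !!p4  //  !!p4.
                  branch 1.2.2.1.1 (add !!p4):
                    × closes — contains both p4 and !p4.
                  branch 1.2.2.1.2 (add !!p4):
                    × closes — contains both p4 and !p4.
              branch 1.2.2.2 (add !!p2):
                ○ open, literals {p2=true, p3=false, p4=false}.
  branch 2 (add !p1):
    ○ open, literals {p1=false}.
6 branches closed, 7 open.
Each open branch fixes some atoms; the unmentioned ones are free. Counting distinct full assignments: branch {p1=true, p4=false, p5=true} (p3, p2) contributes 4 new; branch {p2=true, p4=false, p5=true} (p3, p1) contributes 2 new; branch {p3=false, p4=false, p5=true} (p1, p2) contributes 1 new; branch {p1=true, p2=true, p4=false} (p3, p5) contributes 2 new; branch {p2=true, p4=false} (p3, p1, p5) contributes 2 new; branch {p2=true, p3=false, p4=false} (p1, p5) contributes 0 new; branch {p1=false} (p3, p4, p5, p2) contributes 11 new. Total: 22.

22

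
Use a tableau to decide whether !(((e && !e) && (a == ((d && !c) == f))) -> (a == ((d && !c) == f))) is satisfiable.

Initial set: {T !(((e && !e) && (a == ((d && !c) == f))) -> (a == ((d && !c) == f)))}.
T !(((e && !e) && (a == ((d && !c) == f))) -> (a == ((d && !c) == f))): α-rule — add T ((e && !e) && (a == ((d && !c) == f))), F (a == ((d && !c) == f)).
T ((e && !e) && (a == ((d && !c) == f))): α-rule — add T (e && !e), T (a == ((d && !c) == f)).
T (e && !e): α-rule — add T e, T !e.
× closes — contains both e and !e.
All 1 branch closes.
Every branch closed; the formula is unsatisfiable.

Unsatisfiable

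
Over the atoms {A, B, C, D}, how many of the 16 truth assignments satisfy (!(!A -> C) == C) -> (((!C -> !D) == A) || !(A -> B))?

Initial set: {((!(!A -> C) == C) -> (((!C -> !D) == A) || !(A -> B)))}.
((!(!A -> C) == C) -> (((!C -> !D) == A) || !(A -> B))): β-rule — branch into !(!(!A -> C) == C)  //  (((!C -> !D) == A) || !(A -> B)).
  branch 1 (add !(!(!A -> C) == C)):
    !(!(!A -> C) == C): β-rule — branch into !(!A -> C), !C  //  !!(!A -> C), C.
      branch 1.1 (add !(!A -> C), !C):
        !(!A -> C): α-rule — add !A, !C.
        ○ open, literals {A=false, C=false}.
      branch 1.2 (add !!(!A -> C), C):
        !!(!A -> C): β-rule — branch into !!A  //  C.
          branch 1.2.1 (add !!A):
            ○ open, literals {A=true, C=true}.
          branch 1.2.2 (add C):
            ○ open, literals {C=true}.
  branch 2 (add (((!C -> !D) == A) || !(A -> B))):
    (((!C -> !D) == A) || !(A -> B)): β-rule — branch into ((!C -> !D) == A)  //  !(A -> B).
      branch 2.1 (add ((!C -> !D) == A)):
        ((!C -> !D) == A): β-rule — branch into (!C -> !D), A  //  !(!C -> !D), !A.
          branch 2.1.1 (add (!C -> !D), A):
            (!C -> !D): β-rule — branch into !!C  //  !D.
              branch 2.1.1.1 (add !!C):
                ○ open, literals {A=true, C=true}.
              branch 2.1.1.2 (add !D):
                ○ open, literals {A=true, D=false}.
          branch 2.1.2 (add !(!C -> !D), !A):
            !(!C -> !D): α-rule — add !C, !!D.
            ○ open, literals {A=false, C=false, D=true}.
      branch 2.2 (add !(A -> B)):
        !(A -> B): α-rule — add A, !B.
        ○ open, literals {A=true, B=false}.
0 branches closed, 7 open.
Each open branch fixes some atoms; the unmentioned ones are free. Counting distinct full assignments: branch {A=false, C=false} (B, D) contributes 4 new; branch {A=true, C=true} (B, D) contributes 4 new; branch {C=true} (A, B, D) contributes 4 new; branch {A=true, C=true} (B, D) contributes 0 new; branch {A=true, D=false} (B, C) contributes 2 new; branch {A=false, C=false, D=true} (B) contributes 0 new; branch {A=true, B=false} (C, D) contributes 1 new. Total: 15.

15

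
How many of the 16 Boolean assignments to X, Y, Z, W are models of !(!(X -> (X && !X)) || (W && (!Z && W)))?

Initial set: {!(!(X -> (X && !X)) || (W && (!Z && W)))}.
!(!(X -> (X && !X)) || (W && (!Z && W))): α-rule — add !!(X -> (X && !X)), !(W && (!Z && W)).
!!(X -> (X && !X)): β-rule — branch into !X  //  (X && !X).
  branch 1 (add !X):
    !(W && (!Z && W)): β-rule — branch into !W  //  !(!Z && W).
      branch 1.1 (add !W):
        ○ open, literals {W=0, X=0}.
      branch 1.2 (add !(!Z && W)):
        !(!Z && W): β-rule — branch into !!Z  //  !W.
          branch 1.2.1 (add !!Z):
            ○ open, literals {X=0, Z=1}.
          branch 1.2.2 (add !W):
            ○ open, literals {W=0, X=0}.
  branch 2 (add (X && !X)):
    (X && !X): α-rule — add X, !X.
    × closes — contains both X and !X.
1 branch closed, 3 open.
Each open branch fixes some atoms; the unmentioned ones are free. Counting distinct full assignments: branch {W=0, X=0} (Y, Z) contributes 4 new; branch {X=0, Z=1} (Y, W) contributes 2 new; branch {W=0, X=0} (Y, Z) contributes 0 new. Total: 6.

6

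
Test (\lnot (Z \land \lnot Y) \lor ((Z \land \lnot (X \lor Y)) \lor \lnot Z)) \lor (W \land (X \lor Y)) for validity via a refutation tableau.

Not valid

Assume the negation and expand:
Initial set: {\lnot ((\lnot (Z \land \lnot Y) \lor ((Z \land \lnot (X \lor Y)) \lor \lnot Z)) \lor (W \land (X \lor Y)))}.
\lnot ((\lnot (Z \land \lnot Y) \lor ((Z \land \lnot (X \lor Y)) \lor \lnot Z)) \lor (W \land (X \lor Y))): α-rule — add \lnot (\lnot (Z \land \lnot Y) \lor ((Z \land \lnot (X \lor Y)) \lor \lnot Z)), \lnot (W \land (X \lor Y)).
\lnot (\lnot (Z \land \lnot Y) \lor ((Z \land \lnot (X \lor Y)) \lor \lnot Z)): α-rule — add \lnot \lnot (Z \land \lnot Y), \lnot ((Z \land \lnot (X \lor Y)) \lor \lnot Z).
\lnot \lnot (Z \land \lnot Y): α-rule — add Z, \lnot Y.
\lnot ((Z \land \lnot (X \lor Y)) \lor \lnot Z): α-rule — add \lnot (Z \land \lnot (X \lor Y)), \lnot \lnot Z.
\lnot (W \land (X \lor Y)): β-rule — branch into \lnot W  //  \lnot (X \lor Y).
  branch 1 (add \lnot W):
    \lnot (Z \land \lnot (X \lor Y)): β-rule — branch into \lnot Z  //  \lnot \lnot (X \lor Y).
      branch 1.1 (add \lnot Z):
        × closes — contains both Z and \lnot Z.
      branch 1.2 (add \lnot \lnot (X \lor Y)):
        \lnot \lnot (X \lor Y): β-rule — branch into X  //  Y.
          branch 1.2.1 (add X):
            ○ open, literals {W=F, X=T, Y=F, Z=T}.
          branch 1.2.2 (add Y):
            × closes — contains both Y and \lnot Y.
  branch 2 (add \lnot (X \lor Y)):
    \lnot (X \lor Y): α-rule — add \lnot X, \lnot Y.
    \lnot (Z \land \lnot (X \lor Y)): β-rule — branch into \lnot Z  //  \lnot \lnot (X \lor Y).
      branch 2.1 (add \lnot Z):
        × closes — contains both Z and \lnot Z.
      branch 2.2 (add \lnot \lnot (X \lor Y)):
        \lnot \lnot (X \lor Y): β-rule — branch into X  //  Y.
          branch 2.2.1 (add X):
            × closes — contains both X and \lnot X.
          branch 2.2.2 (add Y):
            × closes — contains both Y and \lnot Y.
5 branches closed, 1 open.
An open branch gives a countermodel: W=F, X=T, Y=F, Z=T (unmentioned atoms arbitrary); under it the original formula is false.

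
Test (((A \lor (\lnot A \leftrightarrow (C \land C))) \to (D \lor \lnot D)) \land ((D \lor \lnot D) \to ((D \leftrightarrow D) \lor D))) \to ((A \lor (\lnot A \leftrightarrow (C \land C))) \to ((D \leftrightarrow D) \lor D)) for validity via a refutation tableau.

Assume the negation and expand:
Initial set: {F ((((A \lor (\lnot A \leftrightarrow (C \land C))) \to (D \lor \lnot D)) \land ((D \lor \lnot D) \to ((D \leftrightarrow D) \lor D))) \to ((A \lor (\lnot A \leftrightarrow (C \land C))) \to ((D \leftrightarrow D) \lor D)))}.
F ((((A \lor (\lnot A \leftrightarrow (C \land C))) \to (D \lor \lnot D)) \land ((D \lor \lnot D) \to ((D \leftrightarrow D) \lor D))) \to ((A \lor (\lnot A \leftrightarrow (C \land C))) \to ((D \leftrightarrow D) \lor D))): α-rule — add T (((A \lor (\lnot A \leftrightarrow (C \land C))) \to (D \lor \lnot D)) \land ((D \lor \lnot D) \to ((D \leftrightarrow D) \lor D))), F ((A \lor (\lnot A \leftrightarrow (C \land C))) \to ((D \leftrightarrow D) \lor D)).
T (((A \lor (\lnot A \leftrightarrow (C \land C))) \to (D \lor \lnot D)) \land ((D \lor \lnot D) \to ((D \leftrightarrow D) \lor D))): α-rule — add T ((A \lor (\lnot A \leftrightarrow (C \land C))) \to (D \lor \lnot D)), T ((D \lor \lnot D) \to ((D \leftrightarrow D) \lor D)).
F ((A \lor (\lnot A \leftrightarrow (C \land C))) \to ((D \leftrightarrow D) \lor D)): α-rule — add T (A \lor (\lnot A \leftrightarrow (C \land C))), F ((D \leftrightarrow D) \lor D).
F ((D \leftrightarrow D) \lor D): α-rule — add F (D \leftrightarrow D), F D.
T ((A \lor (\lnot A \leftrightarrow (C \land C))) \to (D \lor \lnot D)): β-rule — branch into F (A \lor (\lnot A \leftrightarrow (C \land C)))  //  T (D \lor \lnot D).
  branch 1 (add F (A \lor (\lnot A \leftrightarrow (C \land C)))):
    F (A \lor (\lnot A \leftrightarrow (C \land C))): α-rule — add F A, F (\lnot A \leftrightarrow (C \land C)).
    T ((D \lor \lnot D) \to ((D \leftrightarrow D) \lor D)): β-rule — branch into F (D \lor \lnot D)  //  T ((D \leftrightarrow D) \lor D).
      branch 1.1 (add F (D \lor \lnot D)):
        F (D \lor \lnot D): α-rule — add F D, F \lnot D.
        × closes — contains both D and \lnot D.
      branch 1.2 (add T ((D \leftrightarrow D) \lor D)):
        T (A \lor (\lnot A \leftrightarrow (C \land C))): β-rule — branch into T A  //  T (\lnot A \leftrightarrow (C \land C)).
          branch 1.2.1 (add T A):
            × closes — contains both A and \lnot A.
          branch 1.2.2 (add T (\lnot A \leftrightarrow (C \land C))):
            F (D \leftrightarrow D): β-rule — branch into T D, F D  //  F D, T D.
              branch 1.2.2.1 (add T D, F D):
                × closes — contains both D and \lnot D.
              branch 1.2.2.2 (add F D, T D):
                × closes — contains both D and \lnot D.
  branch 2 (add T (D \lor \lnot D)):
    T ((D \lor \lnot D) \to ((D \leftrightarrow D) \lor D)): β-rule — branch into F (D \lor \lnot D)  //  T ((D \leftrightarrow D) \lor D).
      branch 2.1 (add F (D \lor \lnot D)):
        F (D \lor \lnot D): α-rule — add F D, F \lnot D.
        × closes — contains both D and \lnot D.
      branch 2.2 (add T ((D \leftrightarrow D) \lor D)):
        T (A \lor (\lnot A \leftrightarrow (C \land C))): β-rule — branch into T A  //  T (\lnot A \leftrightarrow (C \land C)).
          branch 2.2.1 (add T A):
            F (D \leftrightarrow D): β-rule — branch into T D, F D  //  F D, T D.
              branch 2.2.1.1 (add T D, F D):
                × closes — contains both D and \lnot D.
              branch 2.2.1.2 (add F D, T D):
                × closes — contains both D and \lnot D.
          branch 2.2.2 (add T (\lnot A \leftrightarrow (C \land C))):
            F (D \leftrightarrow D): β-rule — branch into T D, F D  //  F D, T D.
              branch 2.2.2.1 (add T D, F D):
                × closes — contains both D and \lnot D.
              branch 2.2.2.2 (add F D, T D):
                × closes — contains both D and \lnot D.
All 9 branches close.
Every branch closed, so the negation is unsatisfiable and the formula is valid.

Valid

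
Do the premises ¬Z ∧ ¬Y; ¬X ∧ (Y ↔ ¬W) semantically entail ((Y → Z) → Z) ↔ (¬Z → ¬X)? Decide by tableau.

Initial set: {(¬Z ∧ ¬Y); (¬X ∧ (Y ↔ ¬W)); ¬(((Y → Z) → Z) ↔ (¬Z → ¬X))}.
(¬Z ∧ ¬Y): α-rule — add ¬Z, ¬Y.
(¬X ∧ (Y ↔ ¬W)): α-rule — add ¬X, (Y ↔ ¬W).
¬(((Y → Z) → Z) ↔ (¬Z → ¬X)): β-rule — branch into ((Y → Z) → Z), ¬(¬Z → ¬X)  //  ¬((Y → Z) → Z), (¬Z → ¬X).
  branch 1 (add ((Y → Z) → Z), ¬(¬Z → ¬X)):
    ¬(¬Z → ¬X): α-rule — add ¬Z, ¬¬X.
    × closes — contains both X and ¬X.
  branch 2 (add ¬((Y → Z) → Z), (¬Z → ¬X)):
    ¬((Y → Z) → Z): α-rule — add (Y → Z), ¬Z.
    (Y ↔ ¬W): β-rule — branch into Y, ¬W  //  ¬Y, ¬¬W.
      branch 2.1 (add Y, ¬W):
        × closes — contains both Y and ¬Y.
      branch 2.2 (add ¬Y, ¬¬W):
        (¬Z → ¬X): β-rule — branch into ¬¬Z  //  ¬X.
          branch 2.2.1 (add ¬¬Z):
            × closes — contains both Z and ¬Z.
          branch 2.2.2 (add ¬X):
            (Y → Z): β-rule — branch into ¬Y  //  Z.
              branch 2.2.2.1 (add ¬Y):
                ○ open, literals {W=1, X=0, Y=0, Z=0}.
              branch 2.2.2.2 (add Z):
                × closes — contains both Z and ¬Z.
4 branches closed, 1 open.
An open branch gives a countermodel: W=1, X=0, Y=0, Z=0 (unmentioned atoms arbitrary); the premises hold there but the conclusion fails.

No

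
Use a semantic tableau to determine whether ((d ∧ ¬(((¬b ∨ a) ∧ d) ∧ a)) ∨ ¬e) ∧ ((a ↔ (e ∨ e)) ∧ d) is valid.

Assume the negation and expand:
Initial set: {¬(((d ∧ ¬(((¬b ∨ a) ∧ d) ∧ a)) ∨ ¬e) ∧ ((a ↔ (e ∨ e)) ∧ d))}.
¬(((d ∧ ¬(((¬b ∨ a) ∧ d) ∧ a)) ∨ ¬e) ∧ ((a ↔ (e ∨ e)) ∧ d)): β-rule — branch into ¬((d ∧ ¬(((¬b ∨ a) ∧ d) ∧ a)) ∨ ¬e)  //  ¬((a ↔ (e ∨ e)) ∧ d).
  branch 1 (add ¬((d ∧ ¬(((¬b ∨ a) ∧ d) ∧ a)) ∨ ¬e)):
    ¬((d ∧ ¬(((¬b ∨ a) ∧ d) ∧ a)) ∨ ¬e): α-rule — add ¬(d ∧ ¬(((¬b ∨ a) ∧ d) ∧ a)), ¬¬e.
    ¬(d ∧ ¬(((¬b ∨ a) ∧ d) ∧ a)): β-rule — branch into ¬d  //  ¬¬(((¬b ∨ a) ∧ d) ∧ a).
      branch 1.1 (add ¬d):
        ○ open, literals {d=false, e=true}.
      branch 1.2 (add ¬¬(((¬b ∨ a) ∧ d) ∧ a)):
        ¬¬(((¬b ∨ a) ∧ d) ∧ a): α-rule — add ((¬b ∨ a) ∧ d), a.
        ((¬b ∨ a) ∧ d): α-rule — add (¬b ∨ a), d.
        (¬b ∨ a): β-rule — branch into ¬b  //  a.
          branch 1.2.1 (add ¬b):
            ○ open, literals {a=true, b=false, d=true, e=true}.
          branch 1.2.2 (add a):
            ○ open, literals {a=true, d=true, e=true}.
  branch 2 (add ¬((a ↔ (e ∨ e)) ∧ d)):
    ¬((a ↔ (e ∨ e)) ∧ d): β-rule — branch into ¬(a ↔ (e ∨ e))  //  ¬d.
      branch 2.1 (add ¬(a ↔ (e ∨ e))):
        ¬(a ↔ (e ∨ e)): β-rule — branch into a, ¬(e ∨ e)  //  ¬a, (e ∨ e).
          branch 2.1.1 (add a, ¬(e ∨ e)):
            ¬(e ∨ e): α-rule — add ¬e, ¬e.
            ○ open, literals {a=true, e=false}.
          branch 2.1.2 (add ¬a, (e ∨ e)):
            (e ∨ e): β-rule — branch into e  //  e.
              branch 2.1.2.1 (add e):
                ○ open, literals {a=false, e=true}.
              branch 2.1.2.2 (add e):
                ○ open, literals {a=false, e=true}.
      branch 2.2 (add ¬d):
        ○ open, literals {d=false}.
0 branches closed, 7 open.
An open branch gives a countermodel: d=false, e=true (unmentioned atoms arbitrary); under it the original formula is false.

Not valid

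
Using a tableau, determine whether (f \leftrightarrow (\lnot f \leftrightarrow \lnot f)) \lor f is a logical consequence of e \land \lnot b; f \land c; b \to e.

Yes

Initial set: {(e \land \lnot b); (f \land c); (b \to e); \lnot ((f \leftrightarrow (\lnot f \leftrightarrow \lnot f)) \lor f)}.
(e \land \lnot b): α-rule — add e, \lnot b.
(f \land c): α-rule — add f, c.
\lnot ((f \leftrightarrow (\lnot f \leftrightarrow \lnot f)) \lor f): α-rule — add \lnot (f \leftrightarrow (\lnot f \leftrightarrow \lnot f)), \lnot f.
× closes — contains both f and \lnot f.
All 1 branch closes.
Every branch closed, so the premises entail the conclusion.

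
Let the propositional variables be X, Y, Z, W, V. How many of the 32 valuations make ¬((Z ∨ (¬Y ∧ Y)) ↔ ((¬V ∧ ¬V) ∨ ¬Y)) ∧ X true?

Initial set: {(¬((Z ∨ (¬Y ∧ Y)) ↔ ((¬V ∧ ¬V) ∨ ¬Y)) ∧ X)}.
(¬((Z ∨ (¬Y ∧ Y)) ↔ ((¬V ∧ ¬V) ∨ ¬Y)) ∧ X): α-rule — add ¬((Z ∨ (¬Y ∧ Y)) ↔ ((¬V ∧ ¬V) ∨ ¬Y)), X.
¬((Z ∨ (¬Y ∧ Y)) ↔ ((¬V ∧ ¬V) ∨ ¬Y)): β-rule — branch into (Z ∨ (¬Y ∧ Y)), ¬((¬V ∧ ¬V) ∨ ¬Y)  //  ¬(Z ∨ (¬Y ∧ Y)), ((¬V ∧ ¬V) ∨ ¬Y).
  branch 1 (add (Z ∨ (¬Y ∧ Y)), ¬((¬V ∧ ¬V) ∨ ¬Y)):
    ¬((¬V ∧ ¬V) ∨ ¬Y): α-rule — add ¬(¬V ∧ ¬V), ¬¬Y.
    (Z ∨ (¬Y ∧ Y)): β-rule — branch into Z  //  (¬Y ∧ Y).
      branch 1.1 (add Z):
        ¬(¬V ∧ ¬V): β-rule — branch into ¬¬V  //  ¬¬V.
          branch 1.1.1 (add ¬¬V):
            ○ open, literals {V=1, X=1, Y=1, Z=1}.
          branch 1.1.2 (add ¬¬V):
            ○ open, literals {V=1, X=1, Y=1, Z=1}.
      branch 1.2 (add (¬Y ∧ Y)):
        (¬Y ∧ Y): α-rule — add ¬Y, Y.
        × closes — contains both Y and ¬Y.
  branch 2 (add ¬(Z ∨ (¬Y ∧ Y)), ((¬V ∧ ¬V) ∨ ¬Y)):
    ¬(Z ∨ (¬Y ∧ Y)): α-rule — add ¬Z, ¬(¬Y ∧ Y).
    ((¬V ∧ ¬V) ∨ ¬Y): β-rule — branch into (¬V ∧ ¬V)  //  ¬Y.
      branch 2.1 (add (¬V ∧ ¬V)):
        (¬V ∧ ¬V): α-rule — add ¬V, ¬V.
        ¬(¬Y ∧ Y): β-rule — branch into ¬¬Y  //  ¬Y.
          branch 2.1.1 (add ¬¬Y):
            ○ open, literals {V=0, X=1, Y=1, Z=0}.
          branch 2.1.2 (add ¬Y):
            ○ open, literals {V=0, X=1, Y=0, Z=0}.
      branch 2.2 (add ¬Y):
        ¬(¬Y ∧ Y): β-rule — branch into ¬¬Y  //  ¬Y.
          branch 2.2.1 (add ¬¬Y):
            × closes — contains both Y and ¬Y.
          branch 2.2.2 (add ¬Y):
            ○ open, literals {X=1, Y=0, Z=0}.
2 branches closed, 5 open.
Each open branch fixes some atoms; the unmentioned ones are free. Counting distinct full assignments: branch {V=1, X=1, Y=1, Z=1} (W) contributes 2 new; branch {V=1, X=1, Y=1, Z=1} (W) contributes 0 new; branch {V=0, X=1, Y=1, Z=0} (W) contributes 2 new; branch {V=0, X=1, Y=0, Z=0} (W) contributes 2 new; branch {X=1, Y=0, Z=0} (W, V) contributes 2 new. Total: 8.

8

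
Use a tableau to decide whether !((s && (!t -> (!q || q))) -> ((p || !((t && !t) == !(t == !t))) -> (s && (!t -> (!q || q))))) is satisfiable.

Initial set: {!((s && (!t -> (!q || q))) -> ((p || !((t && !t) == !(t == !t))) -> (s && (!t -> (!q || q)))))}.
!((s && (!t -> (!q || q))) -> ((p || !((t && !t) == !(t == !t))) -> (s && (!t -> (!q || q))))): α-rule — add (s && (!t -> (!q || q))), !((p || !((t && !t) == !(t == !t))) -> (s && (!t -> (!q || q)))).
(s && (!t -> (!q || q))): α-rule — add s, (!t -> (!q || q)).
!((p || !((t && !t) == !(t == !t))) -> (s && (!t -> (!q || q)))): α-rule — add (p || !((t && !t) == !(t == !t))), !(s && (!t -> (!q || q))).
(!t -> (!q || q)): β-rule — branch into !!t  //  (!q || q).
  branch 1 (add !!t):
    (p || !((t && !t) == !(t == !t))): β-rule — branch into p  //  !((t && !t) == !(t == !t)).
      branch 1.1 (add p):
        !(s && (!t -> (!q || q))): β-rule — branch into !s  //  !(!t -> (!q || q)).
          branch 1.1.1 (add !s):
            × closes — contains both s and !s.
          branch 1.1.2 (add !(!t -> (!q || q))):
            !(!t -> (!q || q)): α-rule — add !t, !(!q || q).
            × closes — contains both t and !t.
      branch 1.2 (add !((t && !t) == !(t == !t))):
        !(s && (!t -> (!q || q))): β-rule — branch into !s  //  !(!t -> (!q || q)).
          branch 1.2.1 (add !s):
            × closes — contains both s and !s.
          branch 1.2.2 (add !(!t -> (!q || q))):
            !(!t -> (!q || q)): α-rule — add !t, !(!q || q).
            × closes — contains both t and !t.
  branch 2 (add (!q || q)):
    (p || !((t && !t) == !(t == !t))): β-rule — branch into p  //  !((t && !t) == !(t == !t)).
      branch 2.1 (add p):
        !(s && (!t -> (!q || q))): β-rule — branch into !s  //  !(!t -> (!q || q)).
          branch 2.1.1 (add !s):
            × closes — contains both s and !s.
          branch 2.1.2 (add !(!t -> (!q || q))):
            !(!t -> (!q || q)): α-rule — add !t, !(!q || q).
            !(!q || q): α-rule — add !!q, !q.
            × closes — contains both q and !q.
      branch 2.2 (add !((t && !t) == !(t == !t))):
        !(s && (!t -> (!q || q))): β-rule — branch into !s  //  !(!t -> (!q || q)).
          branch 2.2.1 (add !s):
            × closes — contains both s and !s.
          branch 2.2.2 (add !(!t -> (!q || q))):
            !(!t -> (!q || q)): α-rule — add !t, !(!q || q).
            !(!q || q): α-rule — add !!q, !q.
            × closes — contains both q and !q.
All 8 branches close.
Every branch closed; the formula is unsatisfiable.

Unsatisfiable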